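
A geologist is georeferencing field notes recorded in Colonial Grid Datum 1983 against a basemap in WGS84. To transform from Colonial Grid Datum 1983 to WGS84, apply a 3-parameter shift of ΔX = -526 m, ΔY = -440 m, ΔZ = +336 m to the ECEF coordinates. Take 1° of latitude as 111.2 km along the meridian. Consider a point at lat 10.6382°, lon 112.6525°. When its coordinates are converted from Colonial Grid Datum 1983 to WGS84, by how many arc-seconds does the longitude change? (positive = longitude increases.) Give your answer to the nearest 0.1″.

sin φ = 0.184607, cos φ = 0.982812, sin λ = 0.922858, cos λ = -0.385141.
East component: ΔE = −sin λ·ΔX + cos λ·ΔY = −(0.922858)(-526) + (-0.385141)(-440) = 654.89 m.
1° of latitude spans 111200 m; at latitude φ, 1° of longitude spans that × cos φ = 109288.7 m, so Δλ = 654.89 / 109288.7 × 3600 = 21.572″.

Δλ = 21.6″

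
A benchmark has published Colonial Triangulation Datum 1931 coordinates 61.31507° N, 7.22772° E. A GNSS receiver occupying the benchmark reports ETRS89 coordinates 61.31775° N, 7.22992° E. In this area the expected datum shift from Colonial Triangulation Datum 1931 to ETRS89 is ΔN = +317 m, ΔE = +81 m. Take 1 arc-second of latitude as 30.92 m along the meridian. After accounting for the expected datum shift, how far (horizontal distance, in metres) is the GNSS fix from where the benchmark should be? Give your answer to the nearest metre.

41 m

Observed coordinate differences: Δφ = +0.00268°, Δλ = +0.00220°.
Converting to metres (1° lat = 111312 m, cos φ = 0.479993): observed ΔN = 298.3 m, observed ΔE = 117.5 m.
Subtracting the expected shift leaves a residual of 298.3 − (317) = -18.7 m north and 117.5 − (81) = 36.5 m east.
Residual distance = √((-18.7)² + 36.5²) = 41.0 m.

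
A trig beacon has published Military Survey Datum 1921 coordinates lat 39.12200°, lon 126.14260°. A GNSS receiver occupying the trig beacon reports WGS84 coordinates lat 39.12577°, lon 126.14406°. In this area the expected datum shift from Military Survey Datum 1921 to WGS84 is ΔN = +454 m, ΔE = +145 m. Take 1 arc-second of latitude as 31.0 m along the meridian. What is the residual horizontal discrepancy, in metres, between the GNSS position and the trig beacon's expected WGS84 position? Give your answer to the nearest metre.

38 m

Observed coordinate differences: Δφ = +0.00377°, Δλ = +0.00146°.
Converting to metres (1° lat = 111600 m, cos φ = 0.775804): observed ΔN = 420.7 m, observed ΔE = 126.4 m.
Subtracting the expected shift leaves a residual of 420.7 − (454) = -33.3 m north and 126.4 − (145) = -18.6 m east.
Residual distance = √((-33.3)² + (-18.6)²) = 38.1 m.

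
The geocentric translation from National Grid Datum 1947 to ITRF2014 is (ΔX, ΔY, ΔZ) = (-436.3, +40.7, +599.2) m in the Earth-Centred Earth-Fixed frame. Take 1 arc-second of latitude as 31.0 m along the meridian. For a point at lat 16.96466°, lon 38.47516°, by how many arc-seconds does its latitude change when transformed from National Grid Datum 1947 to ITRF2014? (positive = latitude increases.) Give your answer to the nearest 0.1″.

Δφ = 21.5″

sin φ = 0.291782, cos φ = 0.956485, sin λ = 0.622175, cos λ = 0.782878.
North component: ΔN = −sin φ cos λ·ΔX − sin φ sin λ·ΔY + cos φ·ΔZ = −(0.291782)(0.782878)(-436.3) − (0.291782)(0.622175)(40.7) + (0.956485)(599.2) = 665.40 m.
1° of latitude spans 3600 × 31.00 = 111600 m, so Δφ = 665.40 / 111600 × 3600 = 21.465″.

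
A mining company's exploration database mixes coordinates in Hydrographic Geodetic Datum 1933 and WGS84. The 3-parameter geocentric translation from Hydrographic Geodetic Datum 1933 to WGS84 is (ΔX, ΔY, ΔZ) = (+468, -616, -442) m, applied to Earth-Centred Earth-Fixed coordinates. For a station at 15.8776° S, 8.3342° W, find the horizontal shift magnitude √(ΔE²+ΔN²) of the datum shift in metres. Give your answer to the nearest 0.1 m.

At φ = -15.8776°, λ = -8.3342°: sin φ = -0.273583, cos φ = 0.961848, sin λ = -0.144947, cos λ = 0.989439.
ΔE = −sin λ·ΔX + cos λ·ΔY = −(-0.144947)·(468) + (0.989439)·(-616) = -541.66 m.
ΔN = −sin φ cos λ·ΔX − sin φ sin λ·ΔY + cos φ·ΔZ = −(-0.273583)(0.989439)(468) − (-0.273583)(-0.144947)(-616) + (0.961848)(-442) = -274.02 m.
Horizontal magnitude = √(ΔE² + ΔN²) = √((-541.66)² + (-274.02)²) = 607.03 m.

607.0 m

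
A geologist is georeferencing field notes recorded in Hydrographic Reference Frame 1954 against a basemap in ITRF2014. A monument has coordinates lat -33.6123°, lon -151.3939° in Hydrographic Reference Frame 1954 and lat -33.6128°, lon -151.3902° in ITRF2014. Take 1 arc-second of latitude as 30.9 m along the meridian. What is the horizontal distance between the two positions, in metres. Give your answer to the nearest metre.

Δφ = -33.6128° − -33.6123° = -0.0005°; Δλ = -151.3902° − -151.3939° = +0.0037°.
1° of latitude = 3600 × 30.90 = 111240 m.
ΔN = Δφ × 111240 = -55.6 m; ΔE = Δλ × 111240 × cos(-33.6123°) = +0.0037 × 111240 × 0.832802 = 342.8 m.
Distance = √(ΔE² + ΔN²) = √(342.8² + (-55.6)²) = 347.3 m.

347 m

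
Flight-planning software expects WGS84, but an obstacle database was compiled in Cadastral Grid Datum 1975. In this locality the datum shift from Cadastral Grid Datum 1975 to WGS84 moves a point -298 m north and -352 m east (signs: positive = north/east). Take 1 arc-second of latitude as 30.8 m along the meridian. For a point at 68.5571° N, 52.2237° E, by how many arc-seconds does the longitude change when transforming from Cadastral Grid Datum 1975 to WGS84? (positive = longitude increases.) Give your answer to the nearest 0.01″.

At latitude 68.5571°, cos φ = 0.365574.
1″ of longitude at this latitude = 30.80 × cos φ = 11.2597 m, so Δλ = -352.0 / 11.2597 = -31.262″.

Δλ = -31.26″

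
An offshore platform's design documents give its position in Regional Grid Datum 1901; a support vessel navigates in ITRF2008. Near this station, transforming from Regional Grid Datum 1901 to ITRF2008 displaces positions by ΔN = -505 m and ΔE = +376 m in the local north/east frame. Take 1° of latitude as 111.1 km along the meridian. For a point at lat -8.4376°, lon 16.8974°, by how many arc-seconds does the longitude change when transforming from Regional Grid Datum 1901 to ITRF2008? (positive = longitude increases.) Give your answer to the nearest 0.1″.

Δλ = 12.3″

At latitude -8.4376°, cos φ = 0.989176.
1° of longitude at this latitude = 111.1 × cos φ = 109.90 km, so Δλ = 376.0 / 109897.5 = 0.0034214° = 12.317″.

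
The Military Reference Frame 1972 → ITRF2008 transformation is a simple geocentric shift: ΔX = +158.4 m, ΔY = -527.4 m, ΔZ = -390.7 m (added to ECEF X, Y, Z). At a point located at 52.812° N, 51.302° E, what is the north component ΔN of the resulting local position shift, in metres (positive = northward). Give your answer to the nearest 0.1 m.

ΔN = 12.9 m

The local north axis is (−sin φ cos λ, −sin φ sin λ, cos φ), giving ΔN = -78.896 + 327.912 − 236.152 = 12.86 m.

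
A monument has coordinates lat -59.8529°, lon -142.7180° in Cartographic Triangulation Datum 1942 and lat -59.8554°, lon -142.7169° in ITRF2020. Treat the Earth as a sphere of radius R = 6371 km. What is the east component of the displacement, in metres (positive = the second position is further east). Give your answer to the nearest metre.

ΔE = 61 m

Δφ = -59.8554° − -59.8529° = -0.0025°; Δλ = -142.7169° − -142.7180° = +0.0011°.
1° along a meridian = πR/180 = 111195 m.
ΔN = Δφ × 111195 = -278.0 m; ΔE = Δλ × 111195 × cos(-59.8529°) = +0.0011 × 111195 × 0.502222 = 61.4 m.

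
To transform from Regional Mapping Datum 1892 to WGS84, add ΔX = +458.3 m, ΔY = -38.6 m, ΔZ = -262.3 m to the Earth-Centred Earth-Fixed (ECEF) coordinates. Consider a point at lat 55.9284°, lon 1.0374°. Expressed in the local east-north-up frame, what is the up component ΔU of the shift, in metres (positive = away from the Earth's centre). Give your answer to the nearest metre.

The local up (radial) axis is (cos φ cos λ, cos φ sin λ, sin φ), giving ΔU = 256.711 − 0.392 − 217.273 = 39.05 m.

ΔU = 39 m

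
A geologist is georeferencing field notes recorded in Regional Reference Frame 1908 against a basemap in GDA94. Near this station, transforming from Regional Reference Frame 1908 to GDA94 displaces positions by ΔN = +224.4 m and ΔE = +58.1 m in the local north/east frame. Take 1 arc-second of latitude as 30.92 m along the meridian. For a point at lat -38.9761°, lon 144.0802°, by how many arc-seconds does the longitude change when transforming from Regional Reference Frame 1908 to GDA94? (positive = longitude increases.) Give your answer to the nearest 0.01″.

At latitude -38.9761°, cos φ = 0.777408.
1″ of longitude at this latitude = 30.92 × cos φ = 24.0375 m, so Δλ = 58.1 / 24.0375 = 2.417″.

Δλ = 2.42″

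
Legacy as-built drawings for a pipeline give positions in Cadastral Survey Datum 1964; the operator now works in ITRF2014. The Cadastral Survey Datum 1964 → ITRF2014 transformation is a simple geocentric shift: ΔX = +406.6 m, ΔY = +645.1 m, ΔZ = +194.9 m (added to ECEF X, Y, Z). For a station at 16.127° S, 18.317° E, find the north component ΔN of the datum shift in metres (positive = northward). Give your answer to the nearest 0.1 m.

ΔN = 350.8 m

At φ = -16.127°, λ = 18.317°: sin φ = -0.277767, cos φ = 0.960648, sin λ = 0.314274, cos λ = 0.949332.
ΔN = −sin φ cos λ·ΔX − sin φ sin λ·ΔY + cos φ·ΔZ = −(-0.277767)(0.949332)(406.6) − (-0.277767)(0.314274)(645.1) + (0.960648)(194.9) = 350.76 m.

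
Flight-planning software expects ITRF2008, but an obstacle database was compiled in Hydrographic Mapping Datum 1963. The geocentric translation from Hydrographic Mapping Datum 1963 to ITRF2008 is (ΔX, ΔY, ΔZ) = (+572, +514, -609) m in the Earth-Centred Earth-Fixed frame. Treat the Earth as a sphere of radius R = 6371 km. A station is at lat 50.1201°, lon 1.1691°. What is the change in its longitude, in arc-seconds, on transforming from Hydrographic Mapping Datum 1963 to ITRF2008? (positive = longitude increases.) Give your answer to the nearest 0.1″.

Δλ = 25.4″

sin φ = 0.767390, cos φ = 0.641180, sin λ = 0.020403, cos λ = 0.999792.
East component: ΔE = −sin λ·ΔX + cos λ·ΔY = −(0.020403)(572) + (0.999792)(514) = 502.22 m.
1° of latitude spans πR/180 = 111195 m; at latitude φ, 1° of longitude spans that × cos φ = 71296.0 m, so Δλ = 502.22 / 71296.0 × 3600 = 25.359″.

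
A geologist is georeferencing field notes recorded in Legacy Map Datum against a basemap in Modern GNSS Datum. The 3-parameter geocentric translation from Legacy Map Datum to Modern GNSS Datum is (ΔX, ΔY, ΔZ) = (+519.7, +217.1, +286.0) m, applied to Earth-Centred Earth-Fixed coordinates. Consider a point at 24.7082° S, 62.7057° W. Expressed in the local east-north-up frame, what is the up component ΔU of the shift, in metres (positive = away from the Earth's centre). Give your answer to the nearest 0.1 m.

At φ = -24.7082°, λ = -62.7057°: sin φ = -0.417997, cos φ = 0.908448, sin λ = -0.888663, cos λ = 0.458561.
ΔU = cos φ cos λ·ΔX + cos φ sin λ·ΔY + sin φ·ΔZ = (0.908448)(0.458561)(519.7) + (0.908448)(-0.888663)(217.1) + (-0.417997)(286.0) = -78.32 m.

ΔU = -78.3 m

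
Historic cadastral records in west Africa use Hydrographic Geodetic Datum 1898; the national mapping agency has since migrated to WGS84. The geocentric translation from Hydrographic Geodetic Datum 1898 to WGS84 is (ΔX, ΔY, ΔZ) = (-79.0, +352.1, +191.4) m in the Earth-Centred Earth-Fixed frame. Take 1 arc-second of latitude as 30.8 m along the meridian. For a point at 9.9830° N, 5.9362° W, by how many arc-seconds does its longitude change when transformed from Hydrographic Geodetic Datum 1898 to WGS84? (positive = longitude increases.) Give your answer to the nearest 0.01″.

Δλ = 11.28″

sin φ = 0.173356, cos φ = 0.984859, sin λ = -0.103421, cos λ = 0.994638.
East component: ΔE = −sin λ·ΔX + cos λ·ΔY = −(-0.103421)(-79.0) + (0.994638)(352.1) = 342.04 m.
1° of latitude spans 3600 × 30.80 = 110880 m; at latitude φ, 1° of longitude spans that × cos φ = 109201.2 m, so Δλ = 342.04 / 109201.2 × 3600 = 11.276″.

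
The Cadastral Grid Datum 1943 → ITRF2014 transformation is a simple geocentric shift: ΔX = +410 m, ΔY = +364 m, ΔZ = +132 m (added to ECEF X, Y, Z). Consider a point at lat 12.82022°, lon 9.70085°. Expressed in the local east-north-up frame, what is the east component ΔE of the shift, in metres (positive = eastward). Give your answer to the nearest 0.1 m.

ΔE = 289.7 m

The local east axis at (φ, λ) is (−sin λ, cos λ, 0), so ΔE = −sin(9.70085°)·410 + cos(9.70085°)·364 = 289.71 m.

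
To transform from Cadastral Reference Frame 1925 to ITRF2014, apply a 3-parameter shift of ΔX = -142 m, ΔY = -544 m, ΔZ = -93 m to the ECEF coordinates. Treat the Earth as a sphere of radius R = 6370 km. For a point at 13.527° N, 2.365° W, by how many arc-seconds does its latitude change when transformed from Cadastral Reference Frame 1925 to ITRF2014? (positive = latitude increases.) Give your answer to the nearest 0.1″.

Δφ = -2.0″

sin φ = 0.233904, cos φ = 0.972260, sin λ = -0.041265, cos λ = 0.999148.
North component: ΔN = −sin φ cos λ·ΔX − sin φ sin λ·ΔY + cos φ·ΔZ = −(0.233904)(0.999148)(-142) − (0.233904)(-0.041265)(-544) + (0.972260)(-93) = -62.48 m.
1° of latitude spans πR/180 = 111177 m, so Δφ = -62.48 / 111177 × 3600 = -2.023″.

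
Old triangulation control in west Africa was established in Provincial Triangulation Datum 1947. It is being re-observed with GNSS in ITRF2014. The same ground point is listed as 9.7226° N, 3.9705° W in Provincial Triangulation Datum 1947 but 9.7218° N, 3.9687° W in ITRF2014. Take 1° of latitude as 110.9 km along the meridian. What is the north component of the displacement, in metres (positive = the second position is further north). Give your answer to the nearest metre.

ΔN = -89 m

Δφ = 9.7218° − 9.7226° = -0.0008°; Δλ = -3.9687° − -3.9705° = +0.0018°.
ΔN = Δφ × 110900 = -88.7 m; ΔE = Δλ × 110900 × cos(9.7226°) = +0.0018 × 110900 × 0.985637 = 196.8 m.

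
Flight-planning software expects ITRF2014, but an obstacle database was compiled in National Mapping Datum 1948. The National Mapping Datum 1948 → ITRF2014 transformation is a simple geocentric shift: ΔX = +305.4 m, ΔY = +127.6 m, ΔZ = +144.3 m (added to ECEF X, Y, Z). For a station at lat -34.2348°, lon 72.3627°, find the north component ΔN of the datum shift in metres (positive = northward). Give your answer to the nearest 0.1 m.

ΔN = 239.8 m

At φ = -34.2348°, λ = 72.3627°: sin φ = -0.562586, cos φ = 0.826739, sin λ = 0.952994, cos λ = 0.302990.
ΔN = −sin φ cos λ·ΔX − sin φ sin λ·ΔY + cos φ·ΔZ = −(-0.562586)(0.302990)(305.4) − (-0.562586)(0.952994)(127.6) + (0.826739)(144.3) = 239.77 m.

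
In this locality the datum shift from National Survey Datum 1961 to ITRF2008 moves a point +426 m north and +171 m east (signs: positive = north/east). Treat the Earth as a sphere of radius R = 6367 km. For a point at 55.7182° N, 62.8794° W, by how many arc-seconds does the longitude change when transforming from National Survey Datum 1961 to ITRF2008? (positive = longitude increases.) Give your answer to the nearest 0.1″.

Δλ = 9.8″

At latitude 55.7182°, cos φ = 0.563264.
One radian of longitude at latitude φ spans R cos φ, so Δλ = ΔE / (R cos φ) = 171.0 / (6367000 × 0.563264) = 4.7681e-05 rad = 9.835″.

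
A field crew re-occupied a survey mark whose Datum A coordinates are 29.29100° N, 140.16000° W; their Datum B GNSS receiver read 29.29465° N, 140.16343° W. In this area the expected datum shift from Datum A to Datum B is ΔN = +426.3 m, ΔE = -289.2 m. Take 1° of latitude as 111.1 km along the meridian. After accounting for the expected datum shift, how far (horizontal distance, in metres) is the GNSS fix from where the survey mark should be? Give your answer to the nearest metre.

Observed coordinate differences: Δφ = +0.00365°, Δλ = -0.00343°.
Converting to metres (1° lat = 111100 m, cos φ = 0.872146): observed ΔN = 405.5 m, observed ΔE = -332.4 m.
Subtracting the expected shift leaves a residual of 405.5 − (426.3) = -20.8 m north and -332.4 − (-289.2) = -43.2 m east.
Residual distance = √((-20.8)² + (-43.2)²) = 47.9 m.

48 m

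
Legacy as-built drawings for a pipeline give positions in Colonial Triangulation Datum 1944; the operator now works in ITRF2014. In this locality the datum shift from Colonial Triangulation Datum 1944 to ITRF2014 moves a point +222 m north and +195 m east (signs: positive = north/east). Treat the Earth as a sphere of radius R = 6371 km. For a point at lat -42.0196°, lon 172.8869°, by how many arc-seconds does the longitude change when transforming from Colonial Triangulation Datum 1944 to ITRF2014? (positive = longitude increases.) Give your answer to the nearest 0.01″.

Δλ = 8.50″

At latitude -42.0196°, cos φ = 0.742916.
One radian of longitude at latitude φ spans R cos φ, so Δλ = ΔE / (R cos φ) = 195.0 / (6371000 × 0.742916) = 4.1199e-05 rad = 8.498″.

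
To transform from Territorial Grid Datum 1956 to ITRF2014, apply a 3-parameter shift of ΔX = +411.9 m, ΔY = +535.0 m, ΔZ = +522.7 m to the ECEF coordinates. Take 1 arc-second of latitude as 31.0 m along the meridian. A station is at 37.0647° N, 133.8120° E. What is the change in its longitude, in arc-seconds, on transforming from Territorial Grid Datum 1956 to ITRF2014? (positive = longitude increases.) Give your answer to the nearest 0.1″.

Δλ = -27.0″

sin φ = 0.602716, cos φ = 0.797955, sin λ = 0.721615, cos λ = -0.692294.
East component: ΔE = −sin λ·ΔX + cos λ·ΔY = −(0.721615)(411.9) + (-0.692294)(535.0) = -667.61 m.
1° of latitude spans 3600 × 31.00 = 111600 m; at latitude φ, 1° of longitude spans that × cos φ = 89051.8 m, so Δλ = -667.61 / 89051.8 × 3600 = -26.989″.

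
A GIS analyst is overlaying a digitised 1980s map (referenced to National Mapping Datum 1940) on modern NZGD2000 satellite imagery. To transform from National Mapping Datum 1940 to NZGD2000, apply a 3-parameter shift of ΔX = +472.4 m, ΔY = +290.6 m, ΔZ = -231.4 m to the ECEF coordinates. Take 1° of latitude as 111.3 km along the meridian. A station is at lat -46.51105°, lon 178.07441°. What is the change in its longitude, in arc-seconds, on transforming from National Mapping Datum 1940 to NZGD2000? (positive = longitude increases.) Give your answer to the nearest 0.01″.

sin φ = -0.725507, cos φ = 0.688215, sin λ = 0.033602, cos λ = -0.999435.
East component: ΔE = −sin λ·ΔX + cos λ·ΔY = −(0.033602)(472.4) + (-0.999435)(290.6) = -306.31 m.
1° of latitude spans 111300 m; at latitude φ, 1° of longitude spans that × cos φ = 76598.3 m, so Δλ = -306.31 / 76598.3 × 3600 = -14.396″.

Δλ = -14.40″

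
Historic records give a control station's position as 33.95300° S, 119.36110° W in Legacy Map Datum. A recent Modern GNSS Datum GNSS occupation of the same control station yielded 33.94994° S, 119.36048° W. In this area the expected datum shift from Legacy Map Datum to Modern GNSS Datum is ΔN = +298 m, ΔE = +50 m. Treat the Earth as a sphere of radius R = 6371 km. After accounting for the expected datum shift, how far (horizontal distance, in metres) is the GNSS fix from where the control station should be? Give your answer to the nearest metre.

43 m

Observed coordinate differences: Δφ = +0.00306°, Δλ = +0.00062°.
Converting to metres (1° lat = 111195 m, cos φ = 0.829496): observed ΔN = 340.3 m, observed ΔE = 57.2 m.
Subtracting the expected shift leaves a residual of 340.3 − (298) = 42.3 m north and 57.2 − (50) = 7.2 m east.
Residual distance = √(42.3² + 7.2²) = 42.9 m.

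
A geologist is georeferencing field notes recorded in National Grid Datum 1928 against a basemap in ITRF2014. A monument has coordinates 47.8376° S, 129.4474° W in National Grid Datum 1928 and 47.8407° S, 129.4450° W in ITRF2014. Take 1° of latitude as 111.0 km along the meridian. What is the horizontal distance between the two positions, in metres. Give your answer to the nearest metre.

388 m

Δφ = -47.8407° − -47.8376° = -0.0031°; Δλ = -129.4450° − -129.4474° = +0.0024°.
ΔN = Δφ × 111000 = -344.1 m; ΔE = Δλ × 111000 × cos(-47.8376°) = +0.0024 × 111000 × 0.671234 = 178.8 m.
Distance = √(ΔE² + ΔN²) = √(178.8² + (-344.1)²) = 387.8 m.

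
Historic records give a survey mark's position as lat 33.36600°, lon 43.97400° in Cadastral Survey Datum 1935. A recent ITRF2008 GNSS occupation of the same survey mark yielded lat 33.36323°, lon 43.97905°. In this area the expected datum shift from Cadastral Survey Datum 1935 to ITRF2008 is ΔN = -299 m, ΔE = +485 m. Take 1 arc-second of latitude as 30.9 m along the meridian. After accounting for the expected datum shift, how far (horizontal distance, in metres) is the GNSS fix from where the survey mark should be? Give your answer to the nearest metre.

Observed coordinate differences: Δφ = -0.00277°, Δλ = +0.00505°.
Converting to metres (1° lat = 111240 m, cos φ = 0.835174): observed ΔN = -308.1 m, observed ΔE = 469.2 m.
Subtracting the expected shift leaves a residual of -308.1 − (-299) = -9.1 m north and 469.2 − (485) = -15.8 m east.
Residual distance = √((-9.1)² + (-15.8)²) = 18.3 m.

18 m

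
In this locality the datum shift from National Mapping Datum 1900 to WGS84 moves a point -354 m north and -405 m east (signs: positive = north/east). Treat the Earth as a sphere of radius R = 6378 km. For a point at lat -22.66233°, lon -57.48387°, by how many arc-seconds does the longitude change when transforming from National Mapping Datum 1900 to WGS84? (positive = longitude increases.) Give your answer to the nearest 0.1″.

At latitude -22.66233°, cos φ = 0.922792.
One radian of longitude at latitude φ spans R cos φ, so Δλ = ΔE / (R cos φ) = -405.0 / (6378000 × 0.922792) = -6.8812e-05 rad = -14.194″.

Δλ = -14.2″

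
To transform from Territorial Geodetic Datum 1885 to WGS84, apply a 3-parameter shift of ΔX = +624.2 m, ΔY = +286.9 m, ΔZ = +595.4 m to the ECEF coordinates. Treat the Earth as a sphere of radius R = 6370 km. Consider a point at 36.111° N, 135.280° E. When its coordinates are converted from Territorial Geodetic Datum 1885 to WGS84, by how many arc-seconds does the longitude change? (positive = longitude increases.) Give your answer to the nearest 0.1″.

sin φ = 0.589351, cos φ = 0.807877, sin λ = 0.703643, cos λ = -0.710554.
East component: ΔE = −sin λ·ΔX + cos λ·ΔY = −(0.703643)(624.2) + (-0.710554)(286.9) = -643.07 m.
1° of latitude spans πR/180 = 111177 m; at latitude φ, 1° of longitude spans that × cos φ = 89817.7 m, so Δλ = -643.07 / 89817.7 × 3600 = -25.775″.

Δλ = -25.8″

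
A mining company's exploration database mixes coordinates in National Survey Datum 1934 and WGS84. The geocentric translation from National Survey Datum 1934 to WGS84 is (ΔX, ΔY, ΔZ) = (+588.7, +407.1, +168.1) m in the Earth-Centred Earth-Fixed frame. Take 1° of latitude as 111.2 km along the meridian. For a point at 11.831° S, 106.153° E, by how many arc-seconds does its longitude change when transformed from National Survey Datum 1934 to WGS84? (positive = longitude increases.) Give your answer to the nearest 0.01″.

sin φ = -0.205026, cos φ = 0.978757, sin λ = 0.960522, cos λ = -0.278203.
East component: ΔE = −sin λ·ΔX + cos λ·ΔY = −(0.960522)(588.7) + (-0.278203)(407.1) = -678.72 m.
1° of latitude spans 111200 m; at latitude φ, 1° of longitude spans that × cos φ = 108837.7 m, so Δλ = -678.72 / 108837.7 × 3600 = -22.450″.

Δλ = -22.45″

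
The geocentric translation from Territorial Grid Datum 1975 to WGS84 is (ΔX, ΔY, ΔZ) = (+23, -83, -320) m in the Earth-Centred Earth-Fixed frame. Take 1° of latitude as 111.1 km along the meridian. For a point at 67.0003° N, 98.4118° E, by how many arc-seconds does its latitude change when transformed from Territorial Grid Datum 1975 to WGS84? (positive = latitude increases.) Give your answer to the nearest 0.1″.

Δφ = -1.5″

sin φ = 0.920507, cos φ = 0.390726, sin λ = 0.989242, cos λ = -0.146287.
North component: ΔN = −sin φ cos λ·ΔX − sin φ sin λ·ΔY + cos φ·ΔZ = −(0.920507)(-0.146287)(23) − (0.920507)(0.989242)(-83) + (0.390726)(-320) = -46.36 m.
1° of latitude spans 111100 m, so Δφ = -46.36 / 111100 × 3600 = -1.502″.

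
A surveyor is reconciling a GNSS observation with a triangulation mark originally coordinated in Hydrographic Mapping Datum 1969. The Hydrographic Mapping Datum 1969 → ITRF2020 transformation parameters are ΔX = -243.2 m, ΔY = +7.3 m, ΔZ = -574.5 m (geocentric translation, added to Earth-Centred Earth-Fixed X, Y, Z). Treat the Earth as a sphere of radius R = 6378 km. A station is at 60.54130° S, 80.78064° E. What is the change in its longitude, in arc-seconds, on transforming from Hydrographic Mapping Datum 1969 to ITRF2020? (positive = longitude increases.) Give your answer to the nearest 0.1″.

sin φ = -0.870710, cos φ = 0.491796, sin λ = 0.987082, cos λ = 0.160215.
East component: ΔE = −sin λ·ΔX + cos λ·ΔY = −(0.987082)(-243.2) + (0.160215)(7.3) = 241.23 m.
1° of latitude spans πR/180 = 111317 m; at latitude φ, 1° of longitude spans that × cos φ = 54745.3 m, so Δλ = 241.23 / 54745.3 × 3600 = 15.863″.

Δλ = 15.9″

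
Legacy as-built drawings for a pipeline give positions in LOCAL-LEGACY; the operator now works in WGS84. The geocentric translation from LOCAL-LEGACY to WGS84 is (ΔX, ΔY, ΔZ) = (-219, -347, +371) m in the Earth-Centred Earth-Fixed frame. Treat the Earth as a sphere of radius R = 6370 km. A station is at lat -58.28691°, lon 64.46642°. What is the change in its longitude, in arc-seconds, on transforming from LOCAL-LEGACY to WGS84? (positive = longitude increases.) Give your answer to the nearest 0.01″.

Δλ = 2.96″

sin φ = -0.850691, cos φ = 0.525666, sin λ = 0.902333, cos λ = 0.431040.
East component: ΔE = −sin λ·ΔX + cos λ·ΔY = −(0.902333)(-219) + (0.431040)(-347) = 48.04 m.
1° of latitude spans πR/180 = 111177 m; at latitude φ, 1° of longitude spans that × cos φ = 58442.2 m, so Δλ = 48.04 / 58442.2 × 3600 = 2.959″.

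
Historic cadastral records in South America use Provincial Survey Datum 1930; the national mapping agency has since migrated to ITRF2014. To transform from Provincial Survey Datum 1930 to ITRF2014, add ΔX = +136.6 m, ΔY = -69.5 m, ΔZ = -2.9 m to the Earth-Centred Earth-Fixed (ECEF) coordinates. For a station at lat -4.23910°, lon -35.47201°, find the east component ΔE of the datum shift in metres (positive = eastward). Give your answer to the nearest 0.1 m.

At φ = -4.23910°, λ = -35.47201°: sin φ = -0.073919, cos φ = 0.997264, sin λ = -0.580305, cos λ = 0.814399.
ΔE = −sin λ·ΔX + cos λ·ΔY = −(-0.580305)·(136.6) + (0.814399)·(-69.5) = 22.67 m.

ΔE = 22.7 m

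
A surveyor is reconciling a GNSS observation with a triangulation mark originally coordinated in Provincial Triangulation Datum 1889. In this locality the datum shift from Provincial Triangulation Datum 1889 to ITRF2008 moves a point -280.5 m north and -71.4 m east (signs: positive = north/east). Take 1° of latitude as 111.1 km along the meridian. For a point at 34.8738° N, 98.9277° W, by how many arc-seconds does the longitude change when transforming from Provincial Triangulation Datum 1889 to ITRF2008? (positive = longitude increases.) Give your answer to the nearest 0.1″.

At latitude 34.8738°, cos φ = 0.820413.
1° of longitude at this latitude = 111.1 × cos φ = 91.15 km, so Δλ = -71.4 / 91147.9 = -0.0007833° = -2.820″.

Δλ = -2.8″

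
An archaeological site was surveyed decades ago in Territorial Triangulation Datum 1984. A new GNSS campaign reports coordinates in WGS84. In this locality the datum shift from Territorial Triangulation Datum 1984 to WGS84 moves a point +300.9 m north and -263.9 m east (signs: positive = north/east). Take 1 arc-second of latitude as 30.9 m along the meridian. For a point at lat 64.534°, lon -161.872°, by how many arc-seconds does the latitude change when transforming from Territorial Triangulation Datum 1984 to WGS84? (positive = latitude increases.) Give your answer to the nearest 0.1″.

Δφ = 9.7″

1″ of latitude = 30.90 m, so Δφ = 300.9 / 30.90 = 9.738″.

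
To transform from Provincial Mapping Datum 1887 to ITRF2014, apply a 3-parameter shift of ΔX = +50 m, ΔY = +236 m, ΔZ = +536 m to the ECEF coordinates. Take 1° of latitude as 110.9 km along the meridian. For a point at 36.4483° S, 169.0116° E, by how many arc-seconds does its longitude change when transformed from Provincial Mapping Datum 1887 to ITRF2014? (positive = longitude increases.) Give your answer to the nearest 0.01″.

Δλ = -9.73″

sin φ = -0.594097, cos φ = 0.804393, sin λ = 0.190610, cos λ = -0.981666.
East component: ΔE = −sin λ·ΔX + cos λ·ΔY = −(0.190610)(50) + (-0.981666)(236) = -241.20 m.
1° of latitude spans 110900 m; at latitude φ, 1° of longitude spans that × cos φ = 89207.2 m, so Δλ = -241.20 / 89207.2 × 3600 = -9.734″.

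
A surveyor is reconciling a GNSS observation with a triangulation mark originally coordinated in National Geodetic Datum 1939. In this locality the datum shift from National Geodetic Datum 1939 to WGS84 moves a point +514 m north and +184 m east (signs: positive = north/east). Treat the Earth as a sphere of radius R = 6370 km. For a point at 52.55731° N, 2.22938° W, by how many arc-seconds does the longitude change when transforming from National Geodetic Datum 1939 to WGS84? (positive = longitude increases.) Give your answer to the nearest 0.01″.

Δλ = 9.80″

At latitude 52.55731°, cos φ = 0.607968.
One radian of longitude at latitude φ spans R cos φ, so Δλ = ΔE / (R cos φ) = 184.0 / (6370000 × 0.607968) = 4.7511e-05 rad = 9.800″.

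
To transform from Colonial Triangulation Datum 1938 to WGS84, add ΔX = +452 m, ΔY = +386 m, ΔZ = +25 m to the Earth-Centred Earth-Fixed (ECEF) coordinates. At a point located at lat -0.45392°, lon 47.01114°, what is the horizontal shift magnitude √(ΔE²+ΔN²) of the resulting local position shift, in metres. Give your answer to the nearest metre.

At φ = -0.45392°, λ = 47.01114°: sin φ = -0.007922, cos φ = 0.999969, sin λ = 0.731486, cos λ = 0.681856.
ΔE = −sin λ·ΔX + cos λ·ΔY = −(0.731486)·(452) + (0.681856)·(386) = -67.44 m.
ΔN = −sin φ cos λ·ΔX − sin φ sin λ·ΔY + cos φ·ΔZ = −(-0.007922)(0.681856)(452) − (-0.007922)(0.731486)(386) + (0.999969)(25) = 29.68 m.
Horizontal magnitude = √(ΔE² + ΔN²) = √((-67.44)² + 29.68²) = 73.68 m.

74 m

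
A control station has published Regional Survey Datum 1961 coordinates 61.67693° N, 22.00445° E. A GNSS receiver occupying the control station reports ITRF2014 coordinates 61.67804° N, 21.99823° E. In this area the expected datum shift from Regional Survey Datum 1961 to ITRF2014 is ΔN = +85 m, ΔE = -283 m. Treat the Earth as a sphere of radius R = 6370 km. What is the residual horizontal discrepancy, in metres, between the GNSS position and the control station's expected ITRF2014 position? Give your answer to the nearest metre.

Observed coordinate differences: Δφ = +0.00111°, Δλ = -0.00622°.
Converting to metres (1° lat = 111177 m, cos φ = 0.474443): observed ΔN = 123.4 m, observed ΔE = -328.1 m.
Subtracting the expected shift leaves a residual of 123.4 − (85) = 38.4 m north and -328.1 − (-283) = -45.1 m east.
Residual distance = √(38.4² + (-45.1)²) = 59.2 m.

59 m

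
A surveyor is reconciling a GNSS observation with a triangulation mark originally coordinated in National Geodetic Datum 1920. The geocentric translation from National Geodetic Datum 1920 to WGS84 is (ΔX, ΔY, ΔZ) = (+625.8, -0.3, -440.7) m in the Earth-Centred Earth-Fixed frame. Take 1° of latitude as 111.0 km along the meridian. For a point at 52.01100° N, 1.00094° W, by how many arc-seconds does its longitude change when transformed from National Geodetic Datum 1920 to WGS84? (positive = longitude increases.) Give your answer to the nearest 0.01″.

sin φ = 0.788129, cos φ = 0.615510, sin λ = -0.017469, cos λ = 0.999847.
East component: ΔE = −sin λ·ΔX + cos λ·ΔY = −(-0.017469)(625.8) + (0.999847)(-0.3) = 10.63 m.
1° of latitude spans 111000 m; at latitude φ, 1° of longitude spans that × cos φ = 68321.6 m, so Δλ = 10.63 / 68321.6 × 3600 = 0.560″.

Δλ = 0.56″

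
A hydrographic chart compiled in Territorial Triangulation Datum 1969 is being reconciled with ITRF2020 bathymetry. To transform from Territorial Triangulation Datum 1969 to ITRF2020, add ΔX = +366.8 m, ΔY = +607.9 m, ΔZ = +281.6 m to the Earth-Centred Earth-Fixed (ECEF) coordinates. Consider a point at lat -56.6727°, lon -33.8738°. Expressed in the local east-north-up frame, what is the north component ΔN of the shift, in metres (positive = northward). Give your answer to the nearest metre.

ΔN = 126 m

At φ = -56.6727°, λ = -33.8738°: sin φ = -0.835546, cos φ = 0.549421, sin λ = -0.557366, cos λ = 0.830267.
ΔN = −sin φ cos λ·ΔX − sin φ sin λ·ΔY + cos φ·ΔZ = −(-0.835546)(0.830267)(366.8) − (-0.835546)(-0.557366)(607.9) + (0.549421)(281.6) = 126.07 m.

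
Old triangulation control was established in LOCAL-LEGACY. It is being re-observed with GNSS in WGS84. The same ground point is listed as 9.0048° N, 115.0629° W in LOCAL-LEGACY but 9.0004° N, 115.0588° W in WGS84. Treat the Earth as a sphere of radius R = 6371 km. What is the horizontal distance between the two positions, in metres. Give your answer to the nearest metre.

Δφ = 9.0004° − 9.0048° = -0.0044°; Δλ = -115.0588° − -115.0629° = +0.0041°.
1° along a meridian = πR/180 = 111195 m.
ΔN = Δφ × 111195 = -489.3 m; ΔE = Δλ × 111195 × cos(9.0048°) = +0.0041 × 111195 × 0.987675 = 450.3 m.
Distance = √(ΔE² + ΔN²) = √(450.3² + (-489.3)²) = 664.9 m.

665 m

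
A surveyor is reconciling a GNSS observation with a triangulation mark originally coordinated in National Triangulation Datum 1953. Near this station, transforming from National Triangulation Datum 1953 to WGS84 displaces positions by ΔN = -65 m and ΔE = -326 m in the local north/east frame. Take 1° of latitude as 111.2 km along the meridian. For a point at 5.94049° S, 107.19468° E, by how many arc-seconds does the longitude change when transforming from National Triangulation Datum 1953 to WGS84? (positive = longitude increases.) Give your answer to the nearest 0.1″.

Δλ = -10.6″

At latitude -5.94049°, cos φ = 0.994630.
1° of longitude at this latitude = 111.2 × cos φ = 110.60 km, so Δλ = -326.0 / 110602.8 = -0.0029475° = -10.611″.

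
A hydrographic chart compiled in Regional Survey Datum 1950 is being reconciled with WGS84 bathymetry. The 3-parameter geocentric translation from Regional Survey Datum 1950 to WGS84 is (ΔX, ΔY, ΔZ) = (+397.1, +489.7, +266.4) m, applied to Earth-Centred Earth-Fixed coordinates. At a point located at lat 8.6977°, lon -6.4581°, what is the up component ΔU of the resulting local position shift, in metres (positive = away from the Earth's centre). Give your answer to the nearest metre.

ΔU = 376 m

At φ = 8.6977°, λ = -6.4581°: sin φ = 0.151221, cos φ = 0.988500, sin λ = -0.112477, cos λ = 0.993654.
ΔU = cos φ cos λ·ΔX + cos φ sin λ·ΔY + sin φ·ΔZ = (0.988500)(0.993654)(397.1) + (0.988500)(-0.112477)(489.7) + (0.151221)(266.4) = 375.88 m.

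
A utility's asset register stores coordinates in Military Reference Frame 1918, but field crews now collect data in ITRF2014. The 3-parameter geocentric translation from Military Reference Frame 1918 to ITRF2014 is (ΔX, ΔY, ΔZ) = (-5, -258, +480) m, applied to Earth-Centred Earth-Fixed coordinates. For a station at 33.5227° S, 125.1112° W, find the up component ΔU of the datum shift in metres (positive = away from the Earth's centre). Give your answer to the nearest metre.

ΔU = -87 m

The local up (radial) axis is (cos φ cos λ, cos φ sin λ, sin φ), giving ΔU = 2.397 + 175.948 − 265.088 = -86.74 m.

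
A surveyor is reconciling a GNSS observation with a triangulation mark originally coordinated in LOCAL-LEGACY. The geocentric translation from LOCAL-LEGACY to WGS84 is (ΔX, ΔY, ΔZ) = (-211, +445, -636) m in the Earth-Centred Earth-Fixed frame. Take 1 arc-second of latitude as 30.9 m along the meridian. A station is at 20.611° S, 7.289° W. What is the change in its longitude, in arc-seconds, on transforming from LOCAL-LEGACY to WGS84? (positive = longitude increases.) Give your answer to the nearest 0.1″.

Δλ = 14.3″

sin φ = -0.352021, cos φ = 0.935992, sin λ = -0.126874, cos λ = 0.991919.
East component: ΔE = −sin λ·ΔX + cos λ·ΔY = −(-0.126874)(-211) + (0.991919)(445) = 414.63 m.
1° of latitude spans 3600 × 30.90 = 111240 m; at latitude φ, 1° of longitude spans that × cos φ = 104119.7 m, so Δλ = 414.63 / 104119.7 × 3600 = 14.336″.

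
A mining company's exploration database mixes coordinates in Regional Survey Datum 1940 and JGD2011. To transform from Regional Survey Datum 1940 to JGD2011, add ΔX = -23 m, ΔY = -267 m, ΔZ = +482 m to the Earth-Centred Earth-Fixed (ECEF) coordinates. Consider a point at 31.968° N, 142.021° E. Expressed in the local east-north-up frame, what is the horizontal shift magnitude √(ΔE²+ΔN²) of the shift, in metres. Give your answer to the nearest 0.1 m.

The local east axis at (φ, λ) is (−sin λ, cos λ, 0), so ΔE = −sin(142.021°)·(-23) + cos(142.021°)·(-267) = 224.61 m.
The local north axis is (−sin φ cos λ, −sin φ sin λ, cos φ), giving ΔN = -9.599 + 86.990 + 408.902 = 486.29 m.
Horizontal magnitude = √(ΔE² + ΔN²) = √(224.61² + 486.29²) = 535.66 m.

535.7 m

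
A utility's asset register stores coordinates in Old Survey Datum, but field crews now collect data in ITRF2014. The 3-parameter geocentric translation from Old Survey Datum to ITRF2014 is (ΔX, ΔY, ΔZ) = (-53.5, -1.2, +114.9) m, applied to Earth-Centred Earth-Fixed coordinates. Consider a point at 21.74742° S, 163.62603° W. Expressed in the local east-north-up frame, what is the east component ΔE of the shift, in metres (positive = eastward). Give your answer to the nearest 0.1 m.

ΔE = -13.9 m

At φ = -21.74742°, λ = -163.62603°: sin φ = -0.370516, cos φ = 0.928826, sin λ = -0.281906, cos λ = -0.959442.
ΔE = −sin λ·ΔX + cos λ·ΔY = −(-0.281906)·(-53.5) + (-0.959442)·(-1.2) = -13.93 m.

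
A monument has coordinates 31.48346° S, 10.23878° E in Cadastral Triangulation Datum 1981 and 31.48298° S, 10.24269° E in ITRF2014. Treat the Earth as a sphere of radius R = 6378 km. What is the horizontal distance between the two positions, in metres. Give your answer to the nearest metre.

375 m

Δφ = -31.48298° − -31.48346° = +0.00048°; Δλ = 10.24269° − 10.23878° = +0.00391°.
1° along a meridian = πR/180 = 111317 m.
ΔN = Δφ × 111317 = 53.4 m; ΔE = Δλ × 111317 × cos(-31.48346°) = +0.00391 × 111317 × 0.852791 = 371.2 m.
Distance = √(ΔE² + ΔN²) = √(371.2² + 53.4²) = 375.0 m.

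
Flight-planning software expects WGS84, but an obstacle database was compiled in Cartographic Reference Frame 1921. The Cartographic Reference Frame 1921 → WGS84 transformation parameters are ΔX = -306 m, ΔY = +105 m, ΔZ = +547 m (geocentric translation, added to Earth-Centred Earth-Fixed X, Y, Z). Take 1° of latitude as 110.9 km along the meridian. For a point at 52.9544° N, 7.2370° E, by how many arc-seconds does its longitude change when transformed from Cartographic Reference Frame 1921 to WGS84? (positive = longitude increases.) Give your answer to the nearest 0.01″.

Δλ = 7.69″

sin φ = 0.798156, cos φ = 0.602450, sin λ = 0.125974, cos λ = 0.992034.
East component: ΔE = −sin λ·ΔX + cos λ·ΔY = −(0.125974)(-306) + (0.992034)(105) = 142.71 m.
1° of latitude spans 110900 m; at latitude φ, 1° of longitude spans that × cos φ = 66811.8 m, so Δλ = 142.71 / 66811.8 × 3600 = 7.690″.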